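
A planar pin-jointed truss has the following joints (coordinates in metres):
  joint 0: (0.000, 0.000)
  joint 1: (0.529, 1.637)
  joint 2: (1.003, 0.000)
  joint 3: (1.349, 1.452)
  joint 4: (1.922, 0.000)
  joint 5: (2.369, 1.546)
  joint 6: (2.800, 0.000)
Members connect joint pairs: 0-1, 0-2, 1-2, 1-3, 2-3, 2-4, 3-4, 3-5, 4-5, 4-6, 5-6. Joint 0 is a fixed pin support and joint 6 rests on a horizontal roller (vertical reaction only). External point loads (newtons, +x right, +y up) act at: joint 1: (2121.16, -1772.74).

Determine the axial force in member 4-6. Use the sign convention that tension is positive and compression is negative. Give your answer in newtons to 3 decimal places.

439.097

N=7 nodes, M=11 members, R=3 reactions → 2N=14, M+R=14
member 0 (0-1): L=1.7204, (cx,cy)=(0.3075,0.9515)
member 1 (0-2): L=1.0030, (cx,cy)=(1.0000,0.0000)
member 2 (1-2): L=1.7042, (cx,cy)=(0.2781,-0.9605)
member 3 (1-3): L=0.8406, (cx,cy)=(0.9755,-0.2201)
member 4 (2-3): L=1.4927, (cx,cy)=(0.2318,0.9728)
member 5 (2-4): L=0.9190, (cx,cy)=(1.0000,0.0000)
member 6 (3-4): L=1.5610, (cx,cy)=(0.3671,-0.9302)
member 7 (3-5): L=1.0243, (cx,cy)=(0.9958,0.0918)
member 8 (4-5): L=1.6093, (cx,cy)=(0.2778,0.9607)
member 9 (4-6): L=0.8780, (cx,cy)=(1.0000,0.0000)
member 10 (5-6): L=1.6050, (cx,cy)=(0.2685,-0.9633)
solve A·x = −loads:
  F[0-1] = -207.7640 N (compression)
  F[0-2] = +2185.0464 N (tension)
  F[1-2] = -1205.2579 N (compression)
  F[1-3] = -1896.3225 N (compression)
  F[2-3] = +1190.1180 N (tension)
  F[2-4] = +1573.9575 N (tension)
  F[3-4] = -1784.2947 N (compression)
  F[3-5] = -922.8746 N (compression)
  F[4-5] = +1727.7155 N (tension)
  F[4-6] = +439.0965 N (tension)
  F[5-6] = -1635.1036 N (compression)
  Rx@0 = -2121.1600 N
  Ry@0 = +197.6977 N
  Ry@6 = +1575.0423 N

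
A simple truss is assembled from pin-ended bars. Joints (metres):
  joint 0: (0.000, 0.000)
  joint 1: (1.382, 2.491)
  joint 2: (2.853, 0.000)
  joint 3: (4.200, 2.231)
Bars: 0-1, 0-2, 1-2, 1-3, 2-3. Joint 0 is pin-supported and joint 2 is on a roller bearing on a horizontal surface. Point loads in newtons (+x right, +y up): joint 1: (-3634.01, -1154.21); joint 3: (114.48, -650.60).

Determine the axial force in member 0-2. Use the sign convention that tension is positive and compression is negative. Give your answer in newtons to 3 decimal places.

N=4 nodes, M=5 members, R=3 reactions → 2N=8, M+R=8
member 0 (0-1): L=2.8487, (cx,cy)=(0.4851,0.8744)
member 1 (0-2): L=2.8530, (cx,cy)=(1.0000,0.0000)
member 2 (1-2): L=2.8929, (cx,cy)=(0.5085,-0.8611)
member 3 (1-3): L=2.8300, (cx,cy)=(0.9958,-0.0919)
member 4 (2-3): L=2.6061, (cx,cy)=(0.5169,0.8561)
solve A·x = −loads:
  F[0-1] = -3855.4198 N (compression)
  F[0-2] = -1649.1264 N (compression)
  F[1-2] = +2523.3495 N (tension)
  F[1-3] = +482.5627 N (tension)
  F[2-3] = -708.1977 N (compression)
  Rx@0 = +3519.5300 N
  Ry@0 = +3371.3280 N
  Ry@2 = -1566.5180 N

-1649.126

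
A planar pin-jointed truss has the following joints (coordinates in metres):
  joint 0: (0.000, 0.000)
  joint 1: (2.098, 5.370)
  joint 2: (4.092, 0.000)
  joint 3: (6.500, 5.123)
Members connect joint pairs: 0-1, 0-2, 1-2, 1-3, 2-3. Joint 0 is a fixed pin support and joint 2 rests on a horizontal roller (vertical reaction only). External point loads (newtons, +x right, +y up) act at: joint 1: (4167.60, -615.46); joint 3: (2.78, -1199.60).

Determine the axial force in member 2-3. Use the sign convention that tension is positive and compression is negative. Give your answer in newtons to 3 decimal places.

-1291.280

N=4 nodes, M=5 members, R=3 reactions → 2N=8, M+R=8
member 0 (0-1): L=5.7653, (cx,cy)=(0.3639,0.9314)
member 1 (0-2): L=4.0920, (cx,cy)=(1.0000,0.0000)
member 2 (1-2): L=5.7283, (cx,cy)=(0.3481,-0.9375)
member 3 (1-3): L=4.4089, (cx,cy)=(0.9984,-0.0560)
member 4 (2-3): L=5.6607, (cx,cy)=(0.4254,0.9050)
solve A·x = −loads:
  F[0-1] = +6311.4357 N (tension)
  F[0-2] = +1873.6343 N (tension)
  F[1-2] = -6960.4657 N (compression)
  F[1-3] = +552.9443 N (tension)
  F[2-3] = -1291.2802 N (compression)
  Rx@0 = -4170.3800 N
  Ry@0 = -5878.7056 N
  Ry@2 = +7693.7656 N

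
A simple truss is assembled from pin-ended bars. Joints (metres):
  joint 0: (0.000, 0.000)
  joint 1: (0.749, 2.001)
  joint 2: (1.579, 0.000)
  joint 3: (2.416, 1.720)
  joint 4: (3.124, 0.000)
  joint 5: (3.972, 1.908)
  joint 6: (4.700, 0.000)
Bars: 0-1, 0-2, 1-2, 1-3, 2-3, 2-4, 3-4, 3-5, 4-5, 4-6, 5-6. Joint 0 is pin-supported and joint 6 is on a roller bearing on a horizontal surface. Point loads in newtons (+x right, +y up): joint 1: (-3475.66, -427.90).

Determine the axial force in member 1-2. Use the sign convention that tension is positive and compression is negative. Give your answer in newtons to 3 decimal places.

N=7 nodes, M=11 members, R=3 reactions → 2N=14, M+R=14
member 0 (0-1): L=2.1366, (cx,cy)=(0.3506,0.9365)
member 1 (0-2): L=1.5790, (cx,cy)=(1.0000,0.0000)
member 2 (1-2): L=2.1663, (cx,cy)=(0.3831,-0.9237)
member 3 (1-3): L=1.6905, (cx,cy)=(0.9861,-0.1662)
member 4 (2-3): L=1.9128, (cx,cy)=(0.4376,0.8992)
member 5 (2-4): L=1.5450, (cx,cy)=(1.0000,0.0000)
member 6 (3-4): L=1.8600, (cx,cy)=(0.3806,-0.9247)
member 7 (3-5): L=1.5673, (cx,cy)=(0.9928,0.1200)
member 8 (4-5): L=2.0880, (cx,cy)=(0.4061,0.9138)
member 9 (4-6): L=1.5760, (cx,cy)=(1.0000,0.0000)
member 10 (5-6): L=2.0422, (cx,cy)=(0.3565,-0.9343)
solve A·x = −loads:
  F[0-1] = -1964.0931 N (compression)
  F[0-2] = -2787.1292 N (compression)
  F[1-2] = +1096.1826 N (tension)
  F[1-3] = +2400.5329 N (tension)
  F[2-3] = -1126.0566 N (compression)
  F[2-4] = -1874.4109 N (compression)
  F[3-4] = +1687.4447 N (tension)
  F[3-5] = +1241.0598 N (tension)
  F[4-5] = -1707.5931 N (compression)
  F[4-6] = -538.5799 N (compression)
  F[5-6] = +1510.8110 N (tension)
  Rx@0 = +3475.6600 N
  Ry@0 = +1839.4529 N
  Ry@6 = -1411.5529 N

1096.183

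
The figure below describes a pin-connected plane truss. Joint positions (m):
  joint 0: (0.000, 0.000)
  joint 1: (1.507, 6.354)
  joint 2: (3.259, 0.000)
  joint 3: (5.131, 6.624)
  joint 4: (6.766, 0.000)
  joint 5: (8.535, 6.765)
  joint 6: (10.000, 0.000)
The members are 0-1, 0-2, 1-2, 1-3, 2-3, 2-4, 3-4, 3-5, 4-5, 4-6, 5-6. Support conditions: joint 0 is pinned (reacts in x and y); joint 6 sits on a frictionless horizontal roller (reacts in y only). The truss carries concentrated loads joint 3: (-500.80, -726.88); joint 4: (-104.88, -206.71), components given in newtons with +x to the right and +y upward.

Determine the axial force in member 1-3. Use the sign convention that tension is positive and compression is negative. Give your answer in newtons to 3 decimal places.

-379.239

N=7 nodes, M=11 members, R=3 reactions → 2N=14, M+R=14
member 0 (0-1): L=6.5303, (cx,cy)=(0.2308,0.9730)
member 1 (0-2): L=3.2590, (cx,cy)=(1.0000,0.0000)
member 2 (1-2): L=6.5911, (cx,cy)=(0.2658,-0.9640)
member 3 (1-3): L=3.6340, (cx,cy)=(0.9972,0.0743)
member 4 (2-3): L=6.8834, (cx,cy)=(0.2720,0.9623)
member 5 (2-4): L=3.5070, (cx,cy)=(1.0000,0.0000)
member 6 (3-4): L=6.8228, (cx,cy)=(0.2396,-0.9709)
member 7 (3-5): L=3.4069, (cx,cy)=(0.9991,0.0414)
member 8 (4-5): L=6.9925, (cx,cy)=(0.2530,0.9675)
member 9 (4-6): L=3.2340, (cx,cy)=(1.0000,0.0000)
member 10 (5-6): L=6.9218, (cx,cy)=(0.2116,-0.9773)
solve A·x = −loads:
  F[0-1] = -773.3727 N (compression)
  F[0-2] = -427.2075 N (compression)
  F[1-2] = +751.3513 N (tension)
  F[1-3] = -379.2391 N (compression)
  F[2-3] = -752.6907 N (compression)
  F[2-4] = -22.7896 N (compression)
  F[3-4] = +22.6527 N (tension)
  F[3-5] = -87.5939 N (compression)
  F[4-5] = +190.9283 N (tension)
  F[4-6] = +39.2166 N (tension)
  F[5-6] = -185.2898 N (compression)
  Rx@0 = +605.6800 N
  Ry@0 = +752.4978 N
  Ry@6 = +181.0922 N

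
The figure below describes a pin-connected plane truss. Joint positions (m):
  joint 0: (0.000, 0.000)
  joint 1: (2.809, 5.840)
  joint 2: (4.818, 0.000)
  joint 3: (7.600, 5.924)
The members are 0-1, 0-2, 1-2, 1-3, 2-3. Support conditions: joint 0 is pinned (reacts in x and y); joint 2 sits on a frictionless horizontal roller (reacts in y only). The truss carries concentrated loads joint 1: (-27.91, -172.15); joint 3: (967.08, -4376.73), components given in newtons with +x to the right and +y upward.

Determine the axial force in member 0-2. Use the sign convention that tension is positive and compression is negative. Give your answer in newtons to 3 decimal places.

-797.537

N=4 nodes, M=5 members, R=3 reactions → 2N=8, M+R=8
member 0 (0-1): L=6.4804, (cx,cy)=(0.4335,0.9012)
member 1 (0-2): L=4.8180, (cx,cy)=(1.0000,0.0000)
member 2 (1-2): L=6.1759, (cx,cy)=(0.3253,-0.9456)
member 3 (1-3): L=4.7917, (cx,cy)=(0.9998,0.0175)
member 4 (2-3): L=6.5447, (cx,cy)=(0.4251,0.9052)
solve A·x = −loads:
  F[0-1] = +4006.6293 N (tension)
  F[0-2] = -797.5368 N (compression)
  F[1-2] = -3943.8867 N (compression)
  F[1-3] = +3048.0196 N (tension)
  F[2-3] = -4894.3538 N (compression)
  Rx@0 = -939.1700 N
  Ry@0 = -3610.6685 N
  Ry@2 = +8159.5485 N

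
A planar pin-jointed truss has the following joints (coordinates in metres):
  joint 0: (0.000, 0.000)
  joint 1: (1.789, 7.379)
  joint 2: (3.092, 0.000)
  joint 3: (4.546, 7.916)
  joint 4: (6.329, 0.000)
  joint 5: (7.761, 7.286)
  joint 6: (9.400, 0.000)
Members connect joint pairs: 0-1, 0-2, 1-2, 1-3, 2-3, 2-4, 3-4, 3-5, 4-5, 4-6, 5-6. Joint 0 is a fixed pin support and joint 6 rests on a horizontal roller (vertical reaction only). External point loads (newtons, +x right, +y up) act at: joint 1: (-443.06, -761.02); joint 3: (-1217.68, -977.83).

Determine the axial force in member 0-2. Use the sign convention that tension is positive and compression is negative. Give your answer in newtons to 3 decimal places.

-1055.995

N=7 nodes, M=11 members, R=3 reactions → 2N=14, M+R=14
member 0 (0-1): L=7.5928, (cx,cy)=(0.2356,0.9718)
member 1 (0-2): L=3.0920, (cx,cy)=(1.0000,0.0000)
member 2 (1-2): L=7.4932, (cx,cy)=(0.1739,-0.9848)
member 3 (1-3): L=2.8088, (cx,cy)=(0.9816,0.1912)
member 4 (2-3): L=8.0484, (cx,cy)=(0.1807,0.9835)
member 5 (2-4): L=3.2370, (cx,cy)=(1.0000,0.0000)
member 6 (3-4): L=8.1143, (cx,cy)=(0.2197,-0.9756)
member 7 (3-5): L=3.2761, (cx,cy)=(0.9813,-0.1923)
member 8 (4-5): L=7.4254, (cx,cy)=(0.1929,0.9812)
member 9 (4-6): L=3.0710, (cx,cy)=(1.0000,0.0000)
member 10 (5-6): L=7.4681, (cx,cy)=(0.2195,-0.9756)
solve A·x = −loads:
  F[0-1] = -2566.6241 N (compression)
  F[0-2] = -1055.9949 N (compression)
  F[1-2] = +1670.7161 N (tension)
  F[1-3] = -460.7072 N (compression)
  F[2-3] = -1672.7859 N (compression)
  F[2-4] = -463.2714 N (compression)
  F[3-4] = +712.8476 N (tension)
  F[3-5] = +312.4655 N (tension)
  F[4-5] = -708.7297 N (compression)
  F[4-6] = -169.9540 N (compression)
  F[5-6] = +774.3920 N (tension)
  Rx@0 = +1660.7400 N
  Ry@0 = +2494.3622 N
  Ry@6 = -755.5122 N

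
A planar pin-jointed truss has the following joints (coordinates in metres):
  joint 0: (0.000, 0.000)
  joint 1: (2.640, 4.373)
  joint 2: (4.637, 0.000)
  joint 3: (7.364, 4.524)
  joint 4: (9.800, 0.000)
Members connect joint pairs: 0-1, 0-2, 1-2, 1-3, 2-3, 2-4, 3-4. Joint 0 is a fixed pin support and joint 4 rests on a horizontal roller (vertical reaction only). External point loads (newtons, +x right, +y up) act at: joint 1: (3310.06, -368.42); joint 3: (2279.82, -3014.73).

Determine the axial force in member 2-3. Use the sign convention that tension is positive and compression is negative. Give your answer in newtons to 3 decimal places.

N=5 nodes, M=7 members, R=3 reactions → 2N=10, M+R=10
member 0 (0-1): L=5.1081, (cx,cy)=(0.5168,0.8561)
member 1 (0-2): L=4.6370, (cx,cy)=(1.0000,0.0000)
member 2 (1-2): L=4.8074, (cx,cy)=(0.4154,-0.9096)
member 3 (1-3): L=4.7264, (cx,cy)=(0.9995,0.0319)
member 4 (2-3): L=5.2823, (cx,cy)=(0.5162,0.8564)
member 5 (2-4): L=5.1630, (cx,cy)=(1.0000,0.0000)
member 6 (3-4): L=5.1382, (cx,cy)=(0.4741,-0.8805)
solve A·x = −loads:
  F[0-1] = +1764.9082 N (tension)
  F[0-2] = +4677.7299 N (tension)
  F[1-2] = -2119.3565 N (compression)
  F[1-3] = -1518.3025 N (compression)
  F[2-3] = +2251.0052 N (tension)
  F[2-4] = +2635.2692 N (tension)
  F[3-4] = -5558.4690 N (compression)
  Rx@0 = -5589.8800 N
  Ry@0 = -1510.9213 N
  Ry@4 = +4894.0713 N

2251.005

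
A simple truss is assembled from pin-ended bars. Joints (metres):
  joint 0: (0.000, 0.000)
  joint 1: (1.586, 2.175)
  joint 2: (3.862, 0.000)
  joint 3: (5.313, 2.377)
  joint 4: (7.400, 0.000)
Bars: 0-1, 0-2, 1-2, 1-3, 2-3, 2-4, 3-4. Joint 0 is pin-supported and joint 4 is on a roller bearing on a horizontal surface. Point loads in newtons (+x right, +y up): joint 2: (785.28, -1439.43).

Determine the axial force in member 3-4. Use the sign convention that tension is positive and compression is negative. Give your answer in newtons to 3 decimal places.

-999.691

N=5 nodes, M=7 members, R=3 reactions → 2N=10, M+R=10
member 0 (0-1): L=2.6918, (cx,cy)=(0.5892,0.8080)
member 1 (0-2): L=3.8620, (cx,cy)=(1.0000,0.0000)
member 2 (1-2): L=3.1481, (cx,cy)=(0.7230,-0.6909)
member 3 (1-3): L=3.7325, (cx,cy)=(0.9985,0.0541)
member 4 (2-3): L=2.7849, (cx,cy)=(0.5210,0.8535)
member 5 (2-4): L=3.5380, (cx,cy)=(1.0000,0.0000)
member 6 (3-4): L=3.1632, (cx,cy)=(0.6598,-0.7515)
solve A·x = −loads:
  F[0-1] = -851.7403 N (compression)
  F[0-2] = +1287.1146 N (tension)
  F[1-2] = +905.4012 N (tension)
  F[1-3] = -1158.1061 N (compression)
  F[2-3] = +953.5628 N (tension)
  F[2-4] = +659.5753 N (tension)
  F[3-4] = -999.6906 N (compression)
  Rx@0 = -785.2800 N
  Ry@0 = +688.2032 N
  Ry@4 = +751.2268 N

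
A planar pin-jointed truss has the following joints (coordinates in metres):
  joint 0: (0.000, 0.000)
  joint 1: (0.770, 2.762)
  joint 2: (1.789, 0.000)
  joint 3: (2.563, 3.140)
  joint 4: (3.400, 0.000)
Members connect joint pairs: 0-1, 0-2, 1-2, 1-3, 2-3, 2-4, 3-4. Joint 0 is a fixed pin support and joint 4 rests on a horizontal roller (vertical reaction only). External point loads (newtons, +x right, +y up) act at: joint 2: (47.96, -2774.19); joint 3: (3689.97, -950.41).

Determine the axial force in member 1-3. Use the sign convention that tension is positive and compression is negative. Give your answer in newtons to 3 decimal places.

1141.987

N=5 nodes, M=7 members, R=3 reactions → 2N=10, M+R=10
member 0 (0-1): L=2.8673, (cx,cy)=(0.2685,0.9633)
member 1 (0-2): L=1.7890, (cx,cy)=(1.0000,0.0000)
member 2 (1-2): L=2.9440, (cx,cy)=(0.3461,-0.9382)
member 3 (1-3): L=1.8324, (cx,cy)=(0.9785,0.2063)
member 4 (2-3): L=3.2340, (cx,cy)=(0.2393,0.9709)
member 5 (2-4): L=1.6110, (cx,cy)=(1.0000,0.0000)
member 6 (3-4): L=3.2496, (cx,cy)=(0.2576,-0.9663)
solve A·x = −loads:
  F[0-1] = +1930.2535 N (tension)
  F[0-2] = +3219.5737 N (tension)
  F[1-2] = -1730.7598 N (compression)
  F[1-3] = +1141.9868 N (tension)
  F[2-3] = +4529.6069 N (tension)
  F[2-4] = +1488.4608 N (tension)
  F[3-4] = -5778.9291 N (compression)
  Rx@0 = -3737.9300 N
  Ry@0 = -1859.3507 N
  Ry@4 = +5583.9507 N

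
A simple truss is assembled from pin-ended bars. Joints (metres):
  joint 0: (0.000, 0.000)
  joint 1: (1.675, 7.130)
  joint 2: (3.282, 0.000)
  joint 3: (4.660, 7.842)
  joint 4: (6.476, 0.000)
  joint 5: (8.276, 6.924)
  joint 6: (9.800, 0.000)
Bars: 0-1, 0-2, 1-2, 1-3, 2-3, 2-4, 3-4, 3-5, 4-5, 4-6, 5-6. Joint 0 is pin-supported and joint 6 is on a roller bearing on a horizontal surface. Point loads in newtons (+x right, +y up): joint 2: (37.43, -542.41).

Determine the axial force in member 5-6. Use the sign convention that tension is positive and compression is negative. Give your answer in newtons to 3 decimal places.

N=7 nodes, M=11 members, R=3 reactions → 2N=14, M+R=14
member 0 (0-1): L=7.3241, (cx,cy)=(0.2287,0.9735)
member 1 (0-2): L=3.2820, (cx,cy)=(1.0000,0.0000)
member 2 (1-2): L=7.3089, (cx,cy)=(0.2199,-0.9755)
member 3 (1-3): L=3.0687, (cx,cy)=(0.9727,0.2320)
member 4 (2-3): L=7.9622, (cx,cy)=(0.1731,0.9849)
member 5 (2-4): L=3.1940, (cx,cy)=(1.0000,0.0000)
member 6 (3-4): L=8.0495, (cx,cy)=(0.2256,-0.9742)
member 7 (3-5): L=3.7307, (cx,cy)=(0.9693,-0.2461)
member 8 (4-5): L=7.1541, (cx,cy)=(0.2516,0.9678)
member 9 (4-6): L=3.3240, (cx,cy)=(1.0000,0.0000)
member 10 (5-6): L=7.0897, (cx,cy)=(0.2150,-0.9766)
solve A·x = −loads:
  F[0-1] = -370.5792 N (compression)
  F[0-2] = +122.1803 N (tension)
  F[1-2] = +331.2758 N (tension)
  F[1-3] = -162.0090 N (compression)
  F[2-3] = +222.5999 N (tension)
  F[2-4] = +119.0629 N (tension)
  F[3-4] = -165.1411 N (compression)
  F[3-5] = -84.4016 N (compression)
  F[4-5] = +166.2312 N (tension)
  F[4-6] = +39.9823 N (tension)
  F[5-6] = -186.0001 N (compression)
  Rx@0 = -37.4300 N
  Ry@0 = +360.7580 N
  Ry@6 = +181.6520 N

-186.000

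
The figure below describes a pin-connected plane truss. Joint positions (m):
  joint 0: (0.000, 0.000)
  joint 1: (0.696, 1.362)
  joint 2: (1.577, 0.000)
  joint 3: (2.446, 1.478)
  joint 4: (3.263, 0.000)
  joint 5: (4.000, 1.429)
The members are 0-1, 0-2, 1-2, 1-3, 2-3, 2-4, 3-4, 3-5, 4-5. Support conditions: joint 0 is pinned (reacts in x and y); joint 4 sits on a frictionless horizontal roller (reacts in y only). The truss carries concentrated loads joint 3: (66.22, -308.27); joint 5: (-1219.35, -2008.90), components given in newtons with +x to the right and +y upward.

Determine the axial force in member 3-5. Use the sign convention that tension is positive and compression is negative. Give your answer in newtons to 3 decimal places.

N=6 nodes, M=9 members, R=3 reactions → 2N=12, M+R=12
member 0 (0-1): L=1.5295, (cx,cy)=(0.4550,0.8905)
member 1 (0-2): L=1.5770, (cx,cy)=(1.0000,0.0000)
member 2 (1-2): L=1.6221, (cx,cy)=(0.5431,-0.8397)
member 3 (1-3): L=1.7538, (cx,cy)=(0.9978,0.0661)
member 4 (2-3): L=1.7145, (cx,cy)=(0.5068,0.8620)
member 5 (2-4): L=1.6860, (cx,cy)=(1.0000,0.0000)
member 6 (3-4): L=1.6888, (cx,cy)=(0.4838,-0.8752)
member 7 (3-5): L=1.5548, (cx,cy)=(0.9995,-0.0315)
member 8 (4-5): L=1.6079, (cx,cy)=(0.4584,0.8888)
solve A·x = −loads:
  F[0-1] = -143.1287 N (compression)
  F[0-2] = -1088.0004 N (compression)
  F[1-2] = +140.6202 N (tension)
  F[1-3] = -141.8142 N (compression)
  F[2-3] = -136.9684 N (compression)
  F[2-4] = -942.2050 N (compression)
  F[3-4] = -200.1076 N (compression)
  F[3-5] = -180.4263 N (compression)
  F[4-5] = -2266.7392 N (compression)
  Rx@0 = +1153.1300 N
  Ry@0 = +127.4518 N
  Ry@4 = +2189.7182 N

-180.426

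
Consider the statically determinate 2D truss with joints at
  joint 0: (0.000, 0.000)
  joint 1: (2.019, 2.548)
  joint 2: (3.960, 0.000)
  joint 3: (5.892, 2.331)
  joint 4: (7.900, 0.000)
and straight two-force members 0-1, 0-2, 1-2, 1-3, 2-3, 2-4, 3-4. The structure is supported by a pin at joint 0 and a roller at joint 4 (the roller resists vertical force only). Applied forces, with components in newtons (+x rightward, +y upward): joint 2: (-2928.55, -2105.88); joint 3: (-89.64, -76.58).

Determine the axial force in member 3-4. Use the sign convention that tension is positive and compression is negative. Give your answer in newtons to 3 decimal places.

N=5 nodes, M=7 members, R=3 reactions → 2N=10, M+R=10
member 0 (0-1): L=3.2509, (cx,cy)=(0.6210,0.7838)
member 1 (0-2): L=3.9600, (cx,cy)=(1.0000,0.0000)
member 2 (1-2): L=3.2031, (cx,cy)=(0.6060,-0.7955)
member 3 (1-3): L=3.8791, (cx,cy)=(0.9984,-0.0559)
member 4 (2-3): L=3.0276, (cx,cy)=(0.6381,0.7699)
member 5 (2-4): L=3.9400, (cx,cy)=(1.0000,0.0000)
member 6 (3-4): L=3.0766, (cx,cy)=(0.6527,-0.7576)
solve A·x = −loads:
  F[0-1] = -1398.6078 N (compression)
  F[0-2] = -2149.5852 N (compression)
  F[1-2] = +1503.3633 N (tension)
  F[1-3] = -1782.4000 N (compression)
  F[2-3] = +1181.9108 N (tension)
  F[2-4] = +935.7498 N (tension)
  F[3-4] = -1433.7409 N (compression)
  Rx@0 = +3018.1900 N
  Ry@0 = +1096.1887 N
  Ry@4 = +1086.2713 N

-1433.741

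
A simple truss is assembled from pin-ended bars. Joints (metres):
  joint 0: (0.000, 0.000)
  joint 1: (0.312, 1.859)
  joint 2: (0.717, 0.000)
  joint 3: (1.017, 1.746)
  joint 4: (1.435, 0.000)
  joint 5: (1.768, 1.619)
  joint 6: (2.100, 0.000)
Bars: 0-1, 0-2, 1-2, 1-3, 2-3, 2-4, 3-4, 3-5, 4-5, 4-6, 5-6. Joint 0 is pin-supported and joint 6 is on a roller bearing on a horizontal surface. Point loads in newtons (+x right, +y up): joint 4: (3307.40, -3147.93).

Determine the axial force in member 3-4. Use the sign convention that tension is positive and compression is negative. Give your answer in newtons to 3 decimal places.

N=7 nodes, M=11 members, R=3 reactions → 2N=14, M+R=14
member 0 (0-1): L=1.8850, (cx,cy)=(0.1655,0.9862)
member 1 (0-2): L=0.7170, (cx,cy)=(1.0000,0.0000)
member 2 (1-2): L=1.9026, (cx,cy)=(0.2129,-0.9771)
member 3 (1-3): L=0.7140, (cx,cy)=(0.9874,-0.1583)
member 4 (2-3): L=1.7716, (cx,cy)=(0.1693,0.9856)
member 5 (2-4): L=0.7180, (cx,cy)=(1.0000,0.0000)
member 6 (3-4): L=1.7953, (cx,cy)=(0.2328,-0.9725)
member 7 (3-5): L=0.7617, (cx,cy)=(0.9860,-0.1667)
member 8 (4-5): L=1.6529, (cx,cy)=(0.2015,0.9795)
member 9 (4-6): L=0.6650, (cx,cy)=(1.0000,0.0000)
member 10 (5-6): L=1.6527, (cx,cy)=(0.2009,-0.9796)
solve A·x = −loads:
  F[0-1] = -1010.7864 N (compression)
  F[0-2] = +3474.7026 N (tension)
  F[1-2] = +1085.5792 N (tension)
  F[1-3] = -403.4705 N (compression)
  F[2-3] = -1076.2426 N (compression)
  F[2-4] = +3888.0362 N (tension)
  F[3-4] = +1173.4869 N (tension)
  F[3-5] = -865.9765 N (compression)
  F[4-5] = +2048.6993 N (tension)
  F[4-6] = +441.1120 N (tension)
  F[5-6] = -2195.8480 N (compression)
  Rx@0 = -3307.4000 N
  Ry@0 = +996.8445 N
  Ry@6 = +2151.0855 N

1173.487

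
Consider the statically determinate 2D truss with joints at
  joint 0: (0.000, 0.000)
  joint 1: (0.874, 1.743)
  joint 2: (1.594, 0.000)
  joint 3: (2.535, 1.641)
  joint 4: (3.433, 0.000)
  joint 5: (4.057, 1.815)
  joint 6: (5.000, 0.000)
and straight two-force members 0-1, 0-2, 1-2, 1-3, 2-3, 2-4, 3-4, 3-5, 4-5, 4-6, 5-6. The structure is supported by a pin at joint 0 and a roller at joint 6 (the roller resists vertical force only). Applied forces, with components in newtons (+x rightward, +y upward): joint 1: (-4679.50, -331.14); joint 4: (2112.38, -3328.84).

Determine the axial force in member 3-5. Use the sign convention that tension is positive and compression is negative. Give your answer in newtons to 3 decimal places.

-644.203

N=7 nodes, M=11 members, R=3 reactions → 2N=14, M+R=14
member 0 (0-1): L=1.9499, (cx,cy)=(0.4482,0.8939)
member 1 (0-2): L=1.5940, (cx,cy)=(1.0000,0.0000)
member 2 (1-2): L=1.8859, (cx,cy)=(0.3818,-0.9242)
member 3 (1-3): L=1.6641, (cx,cy)=(0.9981,-0.0613)
member 4 (2-3): L=1.8917, (cx,cy)=(0.4974,0.8675)
member 5 (2-4): L=1.8390, (cx,cy)=(1.0000,0.0000)
member 6 (3-4): L=1.8706, (cx,cy)=(0.4801,-0.8772)
member 7 (3-5): L=1.5319, (cx,cy)=(0.9935,0.1136)
member 8 (4-5): L=1.9193, (cx,cy)=(0.3251,0.9457)
member 9 (4-6): L=1.5670, (cx,cy)=(1.0000,0.0000)
member 10 (5-6): L=2.0454, (cx,cy)=(0.4610,-0.8874)
solve A·x = −loads:
  F[0-1] = -3297.6212 N (compression)
  F[0-2] = -1088.9975 N (compression)
  F[1-2] = +2686.5514 N (tension)
  F[1-3] = +2179.7783 N (tension)
  F[2-3] = -2862.3175 N (compression)
  F[2-4] = +1360.5535 N (tension)
  F[3-4] = +2899.4063 N (tension)
  F[3-5] = -644.2032 N (compression)
  F[4-5] = +830.4806 N (tension)
  F[4-6] = +370.0255 N (tension)
  F[5-6] = -802.5802 N (compression)
  Rx@0 = +2567.1200 N
  Ry@0 = +2947.7889 N
  Ry@6 = +712.1911 N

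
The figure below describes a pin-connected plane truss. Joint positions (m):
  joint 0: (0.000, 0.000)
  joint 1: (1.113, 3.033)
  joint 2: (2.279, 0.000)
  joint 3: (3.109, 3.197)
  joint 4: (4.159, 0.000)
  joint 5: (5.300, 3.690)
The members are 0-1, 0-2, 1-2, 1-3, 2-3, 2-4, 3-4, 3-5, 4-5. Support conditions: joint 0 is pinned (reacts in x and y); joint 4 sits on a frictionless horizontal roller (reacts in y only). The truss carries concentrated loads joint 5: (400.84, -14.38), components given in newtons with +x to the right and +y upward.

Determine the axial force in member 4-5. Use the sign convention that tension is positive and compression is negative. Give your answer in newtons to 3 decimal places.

-117.644

N=6 nodes, M=9 members, R=3 reactions → 2N=12, M+R=12
member 0 (0-1): L=3.2308, (cx,cy)=(0.3445,0.9388)
member 1 (0-2): L=2.2790, (cx,cy)=(1.0000,0.0000)
member 2 (1-2): L=3.2494, (cx,cy)=(0.3588,-0.9334)
member 3 (1-3): L=2.0027, (cx,cy)=(0.9966,0.0819)
member 4 (2-3): L=3.3030, (cx,cy)=(0.2513,0.9679)
member 5 (2-4): L=1.8800, (cx,cy)=(1.0000,0.0000)
member 6 (3-4): L=3.3650, (cx,cy)=(0.3120,-0.9501)
member 7 (3-5): L=2.2458, (cx,cy)=(0.9756,0.2195)
member 8 (4-5): L=3.8624, (cx,cy)=(0.2954,0.9554)
solve A·x = −loads:
  F[0-1] = +383.0301 N (tension)
  F[0-2] = +268.8861 N (tension)
  F[1-2] = -362.1841 N (compression)
  F[1-3] = +262.8008 N (tension)
  F[2-3] = +349.2703 N (tension)
  F[2-4] = +51.1545 N (tension)
  F[3-4] = -275.3161 N (compression)
  F[3-5] = +446.4846 N (tension)
  F[4-5] = -117.6441 N (compression)
  Rx@0 = -400.8400 N
  Ry@0 = -359.5834 N
  Ry@4 = +373.9634 N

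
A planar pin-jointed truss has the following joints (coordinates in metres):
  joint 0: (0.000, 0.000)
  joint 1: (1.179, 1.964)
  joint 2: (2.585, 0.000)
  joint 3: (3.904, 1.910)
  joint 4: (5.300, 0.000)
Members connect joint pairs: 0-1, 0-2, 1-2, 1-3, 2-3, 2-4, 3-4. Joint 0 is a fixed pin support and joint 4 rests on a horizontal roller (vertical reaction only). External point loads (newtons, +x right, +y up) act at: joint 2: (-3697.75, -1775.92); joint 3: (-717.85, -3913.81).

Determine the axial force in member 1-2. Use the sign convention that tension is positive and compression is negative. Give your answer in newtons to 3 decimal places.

2776.362

N=5 nodes, M=7 members, R=3 reactions → 2N=10, M+R=10
member 0 (0-1): L=2.2907, (cx,cy)=(0.5147,0.8574)
member 1 (0-2): L=2.5850, (cx,cy)=(1.0000,0.0000)
member 2 (1-2): L=2.4154, (cx,cy)=(0.5821,-0.8131)
member 3 (1-3): L=2.7255, (cx,cy)=(0.9998,-0.0198)
member 4 (2-3): L=2.3212, (cx,cy)=(0.5682,0.8229)
member 5 (2-4): L=2.7150, (cx,cy)=(1.0000,0.0000)
member 6 (3-4): L=2.3658, (cx,cy)=(0.5901,-0.8073)
solve A·x = −loads:
  F[0-1] = -2565.1714 N (compression)
  F[0-2] = -3095.3362 N (compression)
  F[1-2] = +2776.3619 N (tension)
  F[1-3] = -2936.9590 N (compression)
  F[2-3] = -585.2630 N (compression)
  F[2-4] = +2551.1061 N (tension)
  F[3-4] = -4323.3211 N (compression)
  Rx@0 = +4415.6000 N
  Ry@0 = +2199.3198 N
  Ry@4 = +3490.4102 N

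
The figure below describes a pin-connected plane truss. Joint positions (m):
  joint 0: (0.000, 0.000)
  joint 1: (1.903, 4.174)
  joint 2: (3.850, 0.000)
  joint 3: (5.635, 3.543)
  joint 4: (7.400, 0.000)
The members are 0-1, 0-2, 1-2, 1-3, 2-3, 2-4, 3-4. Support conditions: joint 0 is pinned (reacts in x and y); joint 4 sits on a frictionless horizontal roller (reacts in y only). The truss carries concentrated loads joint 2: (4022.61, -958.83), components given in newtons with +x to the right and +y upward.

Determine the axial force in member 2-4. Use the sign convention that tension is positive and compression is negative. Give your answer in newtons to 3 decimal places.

N=5 nodes, M=7 members, R=3 reactions → 2N=10, M+R=10
member 0 (0-1): L=4.5873, (cx,cy)=(0.4148,0.9099)
member 1 (0-2): L=3.8500, (cx,cy)=(1.0000,0.0000)
member 2 (1-2): L=4.6058, (cx,cy)=(0.4227,-0.9063)
member 3 (1-3): L=3.7850, (cx,cy)=(0.9860,-0.1667)
member 4 (2-3): L=3.9673, (cx,cy)=(0.4499,0.8931)
member 5 (2-4): L=3.5500, (cx,cy)=(1.0000,0.0000)
member 6 (3-4): L=3.9583, (cx,cy)=(0.4459,-0.8951)
solve A·x = −loads:
  F[0-1] = -505.5297 N (compression)
  F[0-2] = +4232.3226 N (tension)
  F[1-2] = +593.4938 N (tension)
  F[1-3] = -467.1381 N (compression)
  F[2-3] = +471.3818 N (tension)
  F[2-4] = +248.5102 N (tension)
  F[3-4] = -557.3234 N (compression)
  Rx@0 = -4022.6100 N
  Ry@0 = +459.9793 N
  Ry@4 = +498.8507 N

248.510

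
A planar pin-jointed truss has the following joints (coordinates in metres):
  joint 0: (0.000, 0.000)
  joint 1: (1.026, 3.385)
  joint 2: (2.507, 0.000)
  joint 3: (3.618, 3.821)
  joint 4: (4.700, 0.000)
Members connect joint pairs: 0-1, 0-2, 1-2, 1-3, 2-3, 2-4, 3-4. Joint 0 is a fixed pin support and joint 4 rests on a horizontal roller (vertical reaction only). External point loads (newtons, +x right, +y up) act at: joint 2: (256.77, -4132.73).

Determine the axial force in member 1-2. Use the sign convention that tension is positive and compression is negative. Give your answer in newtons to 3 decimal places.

1860.559

N=5 nodes, M=7 members, R=3 reactions → 2N=10, M+R=10
member 0 (0-1): L=3.5371, (cx,cy)=(0.2901,0.9570)
member 1 (0-2): L=2.5070, (cx,cy)=(1.0000,0.0000)
member 2 (1-2): L=3.6948, (cx,cy)=(0.4008,-0.9162)
member 3 (1-3): L=2.6284, (cx,cy)=(0.9861,0.1659)
member 4 (2-3): L=3.9792, (cx,cy)=(0.2792,0.9602)
member 5 (2-4): L=2.1930, (cx,cy)=(1.0000,0.0000)
member 6 (3-4): L=3.9712, (cx,cy)=(0.2725,-0.9622)
solve A·x = −loads:
  F[0-1] = -2014.9461 N (compression)
  F[0-2] = +841.2457 N (tension)
  F[1-2] = +1860.5590 N (tension)
  F[1-3] = -1348.9374 N (compression)
  F[2-3] = +2528.7364 N (tension)
  F[2-4] = +624.2287 N (tension)
  F[3-4] = -2291.0937 N (compression)
  Rx@0 = -256.7700 N
  Ry@0 = +1928.3142 N
  Ry@4 = +2204.4158 N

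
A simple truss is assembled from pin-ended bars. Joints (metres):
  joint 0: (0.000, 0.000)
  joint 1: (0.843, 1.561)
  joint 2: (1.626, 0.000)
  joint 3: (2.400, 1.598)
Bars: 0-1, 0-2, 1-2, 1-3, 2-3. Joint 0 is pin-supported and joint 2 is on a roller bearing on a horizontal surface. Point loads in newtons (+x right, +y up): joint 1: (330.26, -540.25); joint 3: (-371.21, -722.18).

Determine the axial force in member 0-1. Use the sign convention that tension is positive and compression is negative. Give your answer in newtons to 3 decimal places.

40.745

N=4 nodes, M=5 members, R=3 reactions → 2N=8, M+R=8
member 0 (0-1): L=1.7741, (cx,cy)=(0.4752,0.8799)
member 1 (0-2): L=1.6260, (cx,cy)=(1.0000,0.0000)
member 2 (1-2): L=1.7464, (cx,cy)=(0.4484,-0.8939)
member 3 (1-3): L=1.5574, (cx,cy)=(0.9997,0.0238)
member 4 (2-3): L=1.7756, (cx,cy)=(0.4359,0.9000)
solve A·x = −loads:
  F[0-1] = +40.7449 N (tension)
  F[0-2] = -60.3110 N (compression)
  F[1-2] = -645.0898 N (compression)
  F[1-3] = -21.6737 N (compression)
  F[2-3] = -801.8606 N (compression)
  Rx@0 = +40.9500 N
  Ry@0 = -35.8511 N
  Ry@2 = +1298.2811 N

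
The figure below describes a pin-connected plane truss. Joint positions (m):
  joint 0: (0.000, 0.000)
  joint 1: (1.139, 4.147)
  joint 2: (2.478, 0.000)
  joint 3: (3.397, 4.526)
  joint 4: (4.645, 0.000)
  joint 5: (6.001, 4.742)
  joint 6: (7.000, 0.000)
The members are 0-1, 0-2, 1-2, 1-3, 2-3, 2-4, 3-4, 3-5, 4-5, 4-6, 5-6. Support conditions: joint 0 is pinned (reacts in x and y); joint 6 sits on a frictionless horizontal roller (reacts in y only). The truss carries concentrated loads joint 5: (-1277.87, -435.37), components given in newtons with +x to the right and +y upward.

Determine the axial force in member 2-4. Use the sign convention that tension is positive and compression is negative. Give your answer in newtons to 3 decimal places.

-581.508

N=7 nodes, M=11 members, R=3 reactions → 2N=14, M+R=14
member 0 (0-1): L=4.3006, (cx,cy)=(0.2648,0.9643)
member 1 (0-2): L=2.4780, (cx,cy)=(1.0000,0.0000)
member 2 (1-2): L=4.3578, (cx,cy)=(0.3073,-0.9516)
member 3 (1-3): L=2.2896, (cx,cy)=(0.9862,0.1655)
member 4 (2-3): L=4.6184, (cx,cy)=(0.1990,0.9800)
member 5 (2-4): L=2.1670, (cx,cy)=(1.0000,0.0000)
member 6 (3-4): L=4.6949, (cx,cy)=(0.2658,-0.9640)
member 7 (3-5): L=2.6129, (cx,cy)=(0.9966,0.0827)
member 8 (4-5): L=4.9321, (cx,cy)=(0.2749,0.9615)
member 9 (4-6): L=2.3550, (cx,cy)=(1.0000,0.0000)
member 10 (5-6): L=4.8461, (cx,cy)=(0.2061,-0.9785)
solve A·x = −loads:
  F[0-1] = -962.1578 N (compression)
  F[0-2] = -1023.0440 N (compression)
  F[1-2] = +882.2061 N (tension)
  F[1-3] = -533.2529 N (compression)
  F[2-3] = -856.6603 N (compression)
  F[2-4] = -581.5081 N (compression)
  F[3-4] = +882.3252 N (tension)
  F[3-5] = -934.0984 N (compression)
  F[4-5] = -884.6745 N (compression)
  F[4-6] = -103.7403 N (compression)
  F[5-6] = +503.2381 N (tension)
  Rx@0 = +1277.8700 N
  Ry@0 = +927.7992 N
  Ry@6 = -492.4292 N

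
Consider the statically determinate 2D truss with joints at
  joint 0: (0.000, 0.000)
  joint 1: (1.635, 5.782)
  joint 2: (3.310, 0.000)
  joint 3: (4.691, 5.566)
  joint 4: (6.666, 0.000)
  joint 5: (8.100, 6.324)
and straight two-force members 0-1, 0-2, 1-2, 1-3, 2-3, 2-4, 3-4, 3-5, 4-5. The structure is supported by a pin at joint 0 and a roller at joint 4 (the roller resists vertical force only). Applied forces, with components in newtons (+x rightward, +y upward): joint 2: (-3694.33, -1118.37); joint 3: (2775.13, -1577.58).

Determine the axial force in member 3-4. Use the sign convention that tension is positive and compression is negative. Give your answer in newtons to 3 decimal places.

-4225.981

N=6 nodes, M=9 members, R=3 reactions → 2N=12, M+R=12
member 0 (0-1): L=6.0087, (cx,cy)=(0.2721,0.9623)
member 1 (0-2): L=3.3100, (cx,cy)=(1.0000,0.0000)
member 2 (1-2): L=6.0197, (cx,cy)=(0.2783,-0.9605)
member 3 (1-3): L=3.0636, (cx,cy)=(0.9975,-0.0705)
member 4 (2-3): L=5.7348, (cx,cy)=(0.2408,0.9706)
member 5 (2-4): L=3.3560, (cx,cy)=(1.0000,0.0000)
member 6 (3-4): L=5.9060, (cx,cy)=(0.3344,-0.9424)
member 7 (3-5): L=3.4923, (cx,cy)=(0.9762,0.2171)
member 8 (4-5): L=6.4845, (cx,cy)=(0.2211,0.9752)
solve A·x = −loads:
  F[0-1] = +1337.1946 N (tension)
  F[0-2] = -1283.0565 N (compression)
  F[1-2] = -1394.9823 N (compression)
  F[1-3] = +753.8888 N (tension)
  F[2-3] = +2532.7976 N (tension)
  F[2-4] = +1413.1892 N (tension)
  F[3-4] = -4225.9812 N (compression)
  F[3-5] = -0.0000 N (compression)
  F[4-5] = +0.0000 N (tension)
  Rx@0 = +919.2000 N
  Ry@0 = -1286.7392 N
  Ry@4 = +3982.6892 N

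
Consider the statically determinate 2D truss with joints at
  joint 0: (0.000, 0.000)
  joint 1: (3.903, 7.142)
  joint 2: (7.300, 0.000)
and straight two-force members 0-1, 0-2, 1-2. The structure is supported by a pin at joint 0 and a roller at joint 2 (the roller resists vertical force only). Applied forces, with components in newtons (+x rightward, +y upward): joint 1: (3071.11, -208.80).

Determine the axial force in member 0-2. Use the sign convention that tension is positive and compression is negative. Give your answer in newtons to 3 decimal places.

1482.216

N=3 nodes, M=3 members, R=3 reactions → 2N=6, M+R=6
member 0 (0-1): L=8.1389, (cx,cy)=(0.4795,0.8775)
member 1 (0-2): L=7.3000, (cx,cy)=(1.0000,0.0000)
member 2 (1-2): L=7.9087, (cx,cy)=(0.4295,-0.9031)
solve A·x = −loads:
  F[0-1] = +3313.3064 N (tension)
  F[0-2] = +1482.2164 N (tension)
  F[1-2] = -3450.8174 N (compression)
  Rx@0 = -3071.1100 N
  Ry@0 = -2907.4759 N
  Ry@2 = +3116.2759 N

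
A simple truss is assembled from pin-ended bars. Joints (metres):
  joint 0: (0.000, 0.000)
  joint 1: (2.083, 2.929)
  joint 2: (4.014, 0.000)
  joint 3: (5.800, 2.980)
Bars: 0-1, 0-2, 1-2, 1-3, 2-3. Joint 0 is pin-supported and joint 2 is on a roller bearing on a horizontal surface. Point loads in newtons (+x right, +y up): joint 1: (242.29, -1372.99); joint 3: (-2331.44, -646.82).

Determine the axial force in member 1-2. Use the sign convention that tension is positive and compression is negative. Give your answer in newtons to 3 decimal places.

631.085

N=4 nodes, M=5 members, R=3 reactions → 2N=8, M+R=8
member 0 (0-1): L=3.5942, (cx,cy)=(0.5796,0.8149)
member 1 (0-2): L=4.0140, (cx,cy)=(1.0000,0.0000)
member 2 (1-2): L=3.5082, (cx,cy)=(0.5504,-0.8349)
member 3 (1-3): L=3.7173, (cx,cy)=(0.9999,0.0137)
member 4 (2-3): L=3.4742, (cx,cy)=(0.5141,0.8577)
solve A·x = −loads:
  F[0-1] = -2364.3215 N (compression)
  F[0-2] = -718.9015 N (compression)
  F[1-2] = +631.0855 N (tension)
  F[1-3] = -1960.0833 N (compression)
  F[2-3] = -722.7410 N (compression)
  Rx@0 = +2089.1500 N
  Ry@0 = +1926.7681 N
  Ry@2 = +93.0419 N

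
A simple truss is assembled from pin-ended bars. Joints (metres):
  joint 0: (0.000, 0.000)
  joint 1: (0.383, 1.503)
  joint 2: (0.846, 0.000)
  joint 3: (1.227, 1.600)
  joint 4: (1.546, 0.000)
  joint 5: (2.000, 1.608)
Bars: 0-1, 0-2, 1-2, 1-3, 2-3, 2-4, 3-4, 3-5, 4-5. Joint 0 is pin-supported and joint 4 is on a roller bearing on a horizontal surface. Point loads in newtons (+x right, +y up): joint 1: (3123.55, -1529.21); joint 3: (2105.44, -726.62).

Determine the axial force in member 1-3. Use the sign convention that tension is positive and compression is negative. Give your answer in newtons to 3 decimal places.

-436.136

N=6 nodes, M=9 members, R=3 reactions → 2N=12, M+R=12
member 0 (0-1): L=1.5510, (cx,cy)=(0.2469,0.9690)
member 1 (0-2): L=0.8460, (cx,cy)=(1.0000,0.0000)
member 2 (1-2): L=1.5727, (cx,cy)=(0.2944,-0.9557)
member 3 (1-3): L=0.8496, (cx,cy)=(0.9935,0.1142)
member 4 (2-3): L=1.6447, (cx,cy)=(0.2316,0.9728)
member 5 (2-4): L=0.7000, (cx,cy)=(1.0000,0.0000)
member 6 (3-4): L=1.6315, (cx,cy)=(0.1955,-0.9807)
member 7 (3-5): L=0.7730, (cx,cy)=(0.9999,0.0103)
member 8 (4-5): L=1.6709, (cx,cy)=(0.2717,0.9624)
solve A·x = −loads:
  F[0-1] = +4040.4763 N (tension)
  F[0-2] = +4231.2652 N (tension)
  F[1-2] = -5749.1470 N (compression)
  F[1-3] = -436.1365 N (compression)
  F[2-3] = +5647.9875 N (tension)
  F[2-4] = +1230.3797 N (tension)
  F[3-4] = -6292.6418 N (compression)
  F[3-5] = -0.0000 N (compression)
  F[4-5] = -0.0000 N (compression)
  Rx@0 = -5228.9900 N
  Ry@0 = -3915.3536 N
  Ry@4 = +6171.1836 N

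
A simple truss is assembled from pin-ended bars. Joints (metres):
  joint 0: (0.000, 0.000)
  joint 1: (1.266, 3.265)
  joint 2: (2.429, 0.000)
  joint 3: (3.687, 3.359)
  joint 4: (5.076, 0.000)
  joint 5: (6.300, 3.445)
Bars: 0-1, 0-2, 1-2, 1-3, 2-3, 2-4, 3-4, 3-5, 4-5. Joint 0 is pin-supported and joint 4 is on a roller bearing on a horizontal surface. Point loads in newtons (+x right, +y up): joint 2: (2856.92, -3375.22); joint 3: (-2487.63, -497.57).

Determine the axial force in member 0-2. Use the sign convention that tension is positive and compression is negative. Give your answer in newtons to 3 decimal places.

N=6 nodes, M=9 members, R=3 reactions → 2N=12, M+R=12
member 0 (0-1): L=3.5019, (cx,cy)=(0.3615,0.9324)
member 1 (0-2): L=2.4290, (cx,cy)=(1.0000,0.0000)
member 2 (1-2): L=3.4659, (cx,cy)=(0.3356,-0.9420)
member 3 (1-3): L=2.4228, (cx,cy)=(0.9992,0.0388)
member 4 (2-3): L=3.5868, (cx,cy)=(0.3507,0.9365)
member 5 (2-4): L=2.6470, (cx,cy)=(1.0000,0.0000)
member 6 (3-4): L=3.6349, (cx,cy)=(0.3821,-0.9241)
member 7 (3-5): L=2.6144, (cx,cy)=(0.9995,0.0329)
member 8 (4-5): L=3.6560, (cx,cy)=(0.3348,0.9423)
solve A·x = −loads:
  F[0-1] = -3799.3899 N (compression)
  F[0-2] = +1742.8560 N (tension)
  F[1-2] = +3653.2934 N (tension)
  F[1-3] = -2601.3885 N (compression)
  F[2-3] = -70.7584 N (compression)
  F[2-4] = +136.6167 N (tension)
  F[3-4] = -357.5109 N (compression)
  F[3-5] = +0.0000 N (tension)
  F[4-5] = +0.0000 N (tension)
  Rx@0 = -369.2900 N
  Ry@0 = +3542.4116 N
  Ry@4 = +330.3784 N

1742.856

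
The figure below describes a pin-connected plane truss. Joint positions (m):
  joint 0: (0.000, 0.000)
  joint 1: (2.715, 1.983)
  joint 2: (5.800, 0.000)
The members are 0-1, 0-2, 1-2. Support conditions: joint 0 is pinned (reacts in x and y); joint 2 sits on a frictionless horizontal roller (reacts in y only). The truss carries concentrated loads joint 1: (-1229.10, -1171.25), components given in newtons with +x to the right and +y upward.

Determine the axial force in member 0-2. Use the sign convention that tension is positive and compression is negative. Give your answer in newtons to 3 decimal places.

199.197

N=3 nodes, M=3 members, R=3 reactions → 2N=6, M+R=6
member 0 (0-1): L=3.3621, (cx,cy)=(0.8075,0.5898)
member 1 (0-2): L=5.8000, (cx,cy)=(1.0000,0.0000)
member 2 (1-2): L=3.6674, (cx,cy)=(0.8412,-0.5407)
solve A·x = −loads:
  F[0-1] = -1768.7046 N (compression)
  F[0-2] = +199.1966 N (tension)
  F[1-2] = -236.7991 N (compression)
  Rx@0 = +1229.1000 N
  Ry@0 = +1043.2089 N
  Ry@2 = +128.0411 N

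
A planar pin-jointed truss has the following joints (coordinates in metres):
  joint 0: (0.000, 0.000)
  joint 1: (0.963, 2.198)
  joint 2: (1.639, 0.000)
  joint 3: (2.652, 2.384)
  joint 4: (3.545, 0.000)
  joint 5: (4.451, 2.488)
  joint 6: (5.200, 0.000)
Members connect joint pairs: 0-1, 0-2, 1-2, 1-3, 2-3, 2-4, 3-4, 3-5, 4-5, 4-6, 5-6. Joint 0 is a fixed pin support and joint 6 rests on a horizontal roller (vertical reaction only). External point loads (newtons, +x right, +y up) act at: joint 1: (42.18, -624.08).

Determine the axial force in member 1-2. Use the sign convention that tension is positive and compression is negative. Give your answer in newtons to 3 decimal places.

-163.656

N=7 nodes, M=11 members, R=3 reactions → 2N=14, M+R=14
member 0 (0-1): L=2.3997, (cx,cy)=(0.4013,0.9159)
member 1 (0-2): L=1.6390, (cx,cy)=(1.0000,0.0000)
member 2 (1-2): L=2.2996, (cx,cy)=(0.2940,-0.9558)
member 3 (1-3): L=1.6992, (cx,cy)=(0.9940,0.1095)
member 4 (2-3): L=2.5903, (cx,cy)=(0.3911,0.9204)
member 5 (2-4): L=1.9060, (cx,cy)=(1.0000,0.0000)
member 6 (3-4): L=2.5458, (cx,cy)=(0.3508,-0.9365)
member 7 (3-5): L=1.8020, (cx,cy)=(0.9983,0.0577)
member 8 (4-5): L=2.6478, (cx,cy)=(0.3422,0.9396)
member 9 (4-6): L=1.6550, (cx,cy)=(1.0000,0.0000)
member 10 (5-6): L=2.5983, (cx,cy)=(0.2883,-0.9576)
solve A·x = −loads:
  F[0-1] = -535.7036 N (compression)
  F[0-2] = +257.1577 N (tension)
  F[1-2] = -163.6562 N (compression)
  F[1-3] = -210.3125 N (compression)
  F[2-3] = +169.9613 N (tension)
  F[2-4] = +142.5811 N (tension)
  F[3-4] = -148.0518 N (compression)
  F[3-5] = -90.7990 N (compression)
  F[4-5] = +147.5506 N (tension)
  F[4-6] = +40.1606 N (tension)
  F[5-6] = -139.3180 N (compression)
  Rx@0 = -42.1800 N
  Ry@0 = +490.6760 N
  Ry@6 = +133.4040 N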